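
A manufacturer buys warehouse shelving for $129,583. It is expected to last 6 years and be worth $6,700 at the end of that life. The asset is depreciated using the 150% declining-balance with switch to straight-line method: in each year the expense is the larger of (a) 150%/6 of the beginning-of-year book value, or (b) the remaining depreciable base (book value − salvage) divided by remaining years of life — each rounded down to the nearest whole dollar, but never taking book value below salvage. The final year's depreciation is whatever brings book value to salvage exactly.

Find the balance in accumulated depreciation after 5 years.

Depreciable base = $129,583 − $6,700 = $122,883.
Year 1: DB = ⌊$129,583 × 150%/6⌋ = $32,395; SL = ⌊$122,883/6⌋ = $20,480 → take DB $32,395. Book value $97,188.
Year 2: DB = ⌊$97,188 × 150%/6⌋ = $24,297; SL = ⌊$90,488/5⌋ = $18,097 → take DB $24,297. Book value $72,891.
Year 3: DB = ⌊$72,891 × 150%/6⌋ = $18,222; SL = ⌊$66,191/4⌋ = $16,547 → take DB $18,222. Book value $54,669.
Year 4: DB = ⌊$54,669 × 150%/6⌋ = $13,667; SL = ⌊$47,969/3⌋ = $15,989 → take SL $15,989. Book value $38,680.
Year 5: DB = ⌊$38,680 × 150%/6⌋ = $9,670; SL = ⌊$31,980/2⌋ = $15,990 → take SL $15,990. Book value $22,690.
Accumulated through year 5 = $129,583 − $22,690 = $106,893.

$106,893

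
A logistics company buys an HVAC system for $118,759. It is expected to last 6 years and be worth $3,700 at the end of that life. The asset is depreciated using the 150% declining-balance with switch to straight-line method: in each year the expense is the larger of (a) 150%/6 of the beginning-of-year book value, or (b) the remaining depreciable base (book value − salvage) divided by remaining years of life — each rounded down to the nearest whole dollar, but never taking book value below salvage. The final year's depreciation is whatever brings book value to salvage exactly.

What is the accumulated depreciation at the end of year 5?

Depreciable base = $118,759 − $3,700 = $115,059.
Year 1: DB = ⌊$118,759 × 150%/6⌋ = $29,689; SL = ⌊$115,059/6⌋ = $19,176 → take DB $29,689. Book value $89,070.
Year 2: DB = ⌊$89,070 × 150%/6⌋ = $22,267; SL = ⌊$85,370/5⌋ = $17,074 → take DB $22,267. Book value $66,803.
Year 3: DB = ⌊$66,803 × 150%/6⌋ = $16,700; SL = ⌊$63,103/4⌋ = $15,775 → take DB $16,700. Book value $50,103.
Year 4: DB = ⌊$50,103 × 150%/6⌋ = $12,525; SL = ⌊$46,403/3⌋ = $15,467 → take SL $15,467. Book value $34,636.
Year 5: DB = ⌊$34,636 × 150%/6⌋ = $8,659; SL = ⌊$30,936/2⌋ = $15,468 → take SL $15,468. Book value $19,168.
Accumulated through year 5 = $118,759 − $19,168 = $99,591.

$99,591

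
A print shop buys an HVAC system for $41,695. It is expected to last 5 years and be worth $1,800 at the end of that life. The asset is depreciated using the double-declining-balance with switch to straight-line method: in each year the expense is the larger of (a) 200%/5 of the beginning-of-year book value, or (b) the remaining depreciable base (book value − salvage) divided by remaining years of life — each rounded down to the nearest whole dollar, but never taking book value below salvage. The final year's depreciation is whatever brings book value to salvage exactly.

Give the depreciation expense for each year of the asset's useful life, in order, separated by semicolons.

$16,678; $10,006; $6,004; $3,603; $3,604

Depreciable base = $41,695 − $1,800 = $39,895.
Year 1: DB = ⌊$41,695 × 200%/5⌋ = $16,678; SL = ⌊$39,895/5⌋ = $7,979 → take DB $16,678. Book value $25,017.
Year 2: DB = ⌊$25,017 × 200%/5⌋ = $10,006; SL = ⌊$23,217/4⌋ = $5,804 → take DB $10,006. Book value $15,011.
Year 3: DB = ⌊$15,011 × 200%/5⌋ = $6,004; SL = ⌊$13,211/3⌋ = $4,403 → take DB $6,004. Book value $9,007.
Year 4: DB = ⌊$9,007 × 200%/5⌋ = $3,602; SL = ⌊$7,207/2⌋ = $3,603 → take SL $3,603. Book value $5,404.
Year 5 (final): $5,404 − $1,800 = $3,604. Book value $1,800.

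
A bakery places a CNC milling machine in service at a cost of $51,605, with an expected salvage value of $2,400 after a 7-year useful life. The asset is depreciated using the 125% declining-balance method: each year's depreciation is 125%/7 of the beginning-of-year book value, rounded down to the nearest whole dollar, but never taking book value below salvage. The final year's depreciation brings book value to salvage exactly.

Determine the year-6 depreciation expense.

Depreciable base = $51,605 − $2,400 = $49,205.
Year 1: ⌊$51,605 × 125%/7⌋ = $9,215. Book value $42,390.
Year 2: ⌊$42,390 × 125%/7⌋ = $7,569. Book value $34,821.
Year 3: ⌊$34,821 × 125%/7⌋ = $6,218. Book value $28,603.
Year 4: ⌊$28,603 × 125%/7⌋ = $5,107. Book value $23,496.
Year 5: ⌊$23,496 × 125%/7⌋ = $4,195. Book value $19,301.
Year 6: ⌊$19,301 × 125%/7⌋ = $3,446. Book value $15,855.

$3,446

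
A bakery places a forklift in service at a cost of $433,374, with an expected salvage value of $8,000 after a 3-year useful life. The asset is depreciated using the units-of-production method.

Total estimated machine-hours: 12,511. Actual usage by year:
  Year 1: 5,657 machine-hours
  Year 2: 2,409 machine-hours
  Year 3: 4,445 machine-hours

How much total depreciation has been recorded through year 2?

Depreciable base = $433,374 − $8,000 = $425,374.
Rate = $425,374 / 12,511 machine-hours = $34 per machine-hour.
Year 1: 5,657 × $34 = $192,338. Book value $241,036.
Year 2: 2,409 × $34 = $81,906. Book value $159,130.
Accumulated through year 2 = $433,374 − $159,130 = $274,244.

$274,244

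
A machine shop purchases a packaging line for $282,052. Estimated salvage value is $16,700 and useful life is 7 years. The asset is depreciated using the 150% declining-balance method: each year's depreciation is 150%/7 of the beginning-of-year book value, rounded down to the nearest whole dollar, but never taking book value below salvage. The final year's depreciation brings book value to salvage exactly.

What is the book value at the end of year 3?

$136,813

Depreciable base = $282,052 − $16,700 = $265,352.
Year 1: ⌊$282,052 × 150%/7⌋ = $60,439. Book value $221,613.
Year 2: ⌊$221,613 × 150%/7⌋ = $47,488. Book value $174,125.
Year 3: ⌊$174,125 × 150%/7⌋ = $37,312. Book value $136,813.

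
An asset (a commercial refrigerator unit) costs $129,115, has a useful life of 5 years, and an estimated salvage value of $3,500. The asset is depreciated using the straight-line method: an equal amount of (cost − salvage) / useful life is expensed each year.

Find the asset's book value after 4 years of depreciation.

Depreciable base = $129,115 − $3,500 = $125,615.
Annual expense = $125,615 / 5 = $25,123.
End of year 1: book value $103,992.
End of year 2: book value $78,869.
End of year 3: book value $53,746.
End of year 4: book value $28,623.

$28,623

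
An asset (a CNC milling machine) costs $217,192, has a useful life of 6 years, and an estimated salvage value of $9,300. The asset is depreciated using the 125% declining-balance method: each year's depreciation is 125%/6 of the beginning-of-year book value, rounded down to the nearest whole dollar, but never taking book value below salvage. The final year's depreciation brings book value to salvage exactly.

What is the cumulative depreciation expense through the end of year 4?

Depreciable base = $217,192 − $9,300 = $207,892.
Year 1: ⌊$217,192 × 125%/6⌋ = $45,248. Book value $171,944.
Year 2: ⌊$171,944 × 125%/6⌋ = $35,821. Book value $136,123.
Year 3: ⌊$136,123 × 125%/6⌋ = $28,358. Book value $107,765.
Year 4: ⌊$107,765 × 125%/6⌋ = $22,451. Book value $85,314.
Accumulated through year 4 = $217,192 − $85,314 = $131,878.

$131,878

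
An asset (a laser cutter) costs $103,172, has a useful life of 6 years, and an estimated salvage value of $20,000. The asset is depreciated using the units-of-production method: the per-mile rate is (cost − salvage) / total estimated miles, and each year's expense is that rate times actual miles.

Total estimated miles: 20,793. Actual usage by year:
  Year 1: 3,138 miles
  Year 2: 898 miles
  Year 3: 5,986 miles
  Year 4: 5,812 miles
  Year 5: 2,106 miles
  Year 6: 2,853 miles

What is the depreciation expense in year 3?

Depreciable base = $103,172 − $20,000 = $83,172.
Rate = $83,172 / 20,793 miles = $4 per mile.
Year 1: 3,138 × $4 = $12,552. Book value $90,620.
Year 2: 898 × $4 = $3,592. Book value $87,028.
Year 3: 5,986 × $4 = $23,944. Book value $63,084.

$23,944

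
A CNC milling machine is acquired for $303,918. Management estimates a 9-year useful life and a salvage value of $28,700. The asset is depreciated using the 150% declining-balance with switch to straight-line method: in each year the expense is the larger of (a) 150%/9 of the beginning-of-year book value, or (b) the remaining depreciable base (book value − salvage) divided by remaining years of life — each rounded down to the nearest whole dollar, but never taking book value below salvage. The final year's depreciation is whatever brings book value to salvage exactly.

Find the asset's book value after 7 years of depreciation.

$75,420

Depreciable base = $303,918 − $28,700 = $275,218.
Year 1: DB = ⌊$303,918 × 150%/9⌋ = $50,653; SL = ⌊$275,218/9⌋ = $30,579 → take DB $50,653. Book value $253,265.
Year 2: DB = ⌊$253,265 × 150%/9⌋ = $42,210; SL = ⌊$224,565/8⌋ = $28,070 → take DB $42,210. Book value $211,055.
Year 3: DB = ⌊$211,055 × 150%/9⌋ = $35,175; SL = ⌊$182,355/7⌋ = $26,050 → take DB $35,175. Book value $175,880.
Year 4: DB = ⌊$175,880 × 150%/9⌋ = $29,313; SL = ⌊$147,180/6⌋ = $24,530 → take DB $29,313. Book value $146,567.
Year 5: DB = ⌊$146,567 × 150%/9⌋ = $24,427; SL = ⌊$117,867/5⌋ = $23,573 → take DB $24,427. Book value $122,140.
Year 6: DB = ⌊$122,140 × 150%/9⌋ = $20,356; SL = ⌊$93,440/4⌋ = $23,360 → take SL $23,360. Book value $98,780.
Year 7: DB = ⌊$98,780 × 150%/9⌋ = $16,463; SL = ⌊$70,080/3⌋ = $23,360 → take SL $23,360. Book value $75,420.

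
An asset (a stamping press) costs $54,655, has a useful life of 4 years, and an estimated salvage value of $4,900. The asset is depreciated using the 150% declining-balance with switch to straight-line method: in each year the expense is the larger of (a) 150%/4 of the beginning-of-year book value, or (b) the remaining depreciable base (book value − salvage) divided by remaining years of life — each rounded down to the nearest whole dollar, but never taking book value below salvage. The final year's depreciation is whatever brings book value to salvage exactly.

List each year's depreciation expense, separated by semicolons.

$20,495; $12,810; $8,225; $8,225

Depreciable base = $54,655 − $4,900 = $49,755.
Year 1: DB = ⌊$54,655 × 150%/4⌋ = $20,495; SL = ⌊$49,755/4⌋ = $12,438 → take DB $20,495. Book value $34,160.
Year 2: DB = ⌊$34,160 × 150%/4⌋ = $12,810; SL = ⌊$29,260/3⌋ = $9,753 → take DB $12,810. Book value $21,350.
Year 3: DB = ⌊$21,350 × 150%/4⌋ = $8,006; SL = ⌊$16,450/2⌋ = $8,225 → take SL $8,225. Book value $13,125.
Year 4 (final): $13,125 − $4,900 = $8,225. Book value $4,900.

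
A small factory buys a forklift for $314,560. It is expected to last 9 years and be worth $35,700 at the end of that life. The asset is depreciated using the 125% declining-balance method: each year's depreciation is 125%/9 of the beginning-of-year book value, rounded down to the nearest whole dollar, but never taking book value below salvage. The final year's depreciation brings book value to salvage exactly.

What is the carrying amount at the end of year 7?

Depreciable base = $314,560 − $35,700 = $278,860.
Year 1: ⌊$314,560 × 125%/9⌋ = $43,688. Book value $270,872.
Year 2: ⌊$270,872 × 125%/9⌋ = $37,621. Book value $233,251.
Year 3: ⌊$233,251 × 125%/9⌋ = $32,395. Book value $200,856.
Year 4: ⌊$200,856 × 125%/9⌋ = $27,896. Book value $172,960.
Year 5: ⌊$172,960 × 125%/9⌋ = $24,022. Book value $148,938.
Year 6: ⌊$148,938 × 125%/9⌋ = $20,685. Book value $128,253.
Year 7: ⌊$128,253 × 125%/9⌋ = $17,812. Book value $110,441.

$110,441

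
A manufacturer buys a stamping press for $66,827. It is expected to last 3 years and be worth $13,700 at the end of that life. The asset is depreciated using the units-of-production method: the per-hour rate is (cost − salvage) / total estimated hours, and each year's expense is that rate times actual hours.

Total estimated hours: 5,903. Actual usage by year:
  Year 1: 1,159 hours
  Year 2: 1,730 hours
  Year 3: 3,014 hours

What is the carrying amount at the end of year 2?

Depreciable base = $66,827 − $13,700 = $53,127.
Rate = $53,127 / 5,903 hours = $9 per hour.
Year 1: 1,159 × $9 = $10,431. Book value $56,396.
Year 2: 1,730 × $9 = $15,570. Book value $40,826.

$40,826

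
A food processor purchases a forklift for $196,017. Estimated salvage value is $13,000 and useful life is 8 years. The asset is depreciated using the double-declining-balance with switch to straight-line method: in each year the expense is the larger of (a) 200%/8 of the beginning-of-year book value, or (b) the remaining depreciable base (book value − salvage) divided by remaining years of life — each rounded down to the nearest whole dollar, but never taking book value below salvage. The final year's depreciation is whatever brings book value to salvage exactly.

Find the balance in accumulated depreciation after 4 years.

Depreciable base = $196,017 − $13,000 = $183,017.
Year 1: DB = ⌊$196,017 × 200%/8⌋ = $49,004; SL = ⌊$183,017/8⌋ = $22,877 → take DB $49,004. Book value $147,013.
Year 2: DB = ⌊$147,013 × 200%/8⌋ = $36,753; SL = ⌊$134,013/7⌋ = $19,144 → take DB $36,753. Book value $110,260.
Year 3: DB = ⌊$110,260 × 200%/8⌋ = $27,565; SL = ⌊$97,260/6⌋ = $16,210 → take DB $27,565. Book value $82,695.
Year 4: DB = ⌊$82,695 × 200%/8⌋ = $20,673; SL = ⌊$69,695/5⌋ = $13,939 → take DB $20,673. Book value $62,022.
Accumulated through year 4 = $196,017 − $62,022 = $133,995.

$133,995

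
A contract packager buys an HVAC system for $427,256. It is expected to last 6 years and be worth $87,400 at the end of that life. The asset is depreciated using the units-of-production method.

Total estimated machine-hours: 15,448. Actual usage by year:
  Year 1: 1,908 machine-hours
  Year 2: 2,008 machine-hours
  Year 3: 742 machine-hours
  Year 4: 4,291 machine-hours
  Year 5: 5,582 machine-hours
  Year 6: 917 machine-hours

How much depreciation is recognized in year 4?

$94,402

Depreciable base = $427,256 − $87,400 = $339,856.
Rate = $339,856 / 15,448 machine-hours = $22 per machine-hour.
Year 1: 1,908 × $22 = $41,976. Book value $385,280.
Year 2: 2,008 × $22 = $44,176. Book value $341,104.
Year 3: 742 × $22 = $16,324. Book value $324,780.
Year 4: 4,291 × $22 = $94,402. Book value $230,378.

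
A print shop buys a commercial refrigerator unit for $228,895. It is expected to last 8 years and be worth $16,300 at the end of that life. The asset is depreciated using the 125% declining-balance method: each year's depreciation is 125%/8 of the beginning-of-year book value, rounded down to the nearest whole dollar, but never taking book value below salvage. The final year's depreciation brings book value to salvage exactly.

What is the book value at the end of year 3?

Depreciable base = $228,895 − $16,300 = $212,595.
Year 1: ⌊$228,895 × 125%/8⌋ = $35,764. Book value $193,131.
Year 2: ⌊$193,131 × 125%/8⌋ = $30,176. Book value $162,955.
Year 3: ⌊$162,955 × 125%/8⌋ = $25,461. Book value $137,494.

$137,494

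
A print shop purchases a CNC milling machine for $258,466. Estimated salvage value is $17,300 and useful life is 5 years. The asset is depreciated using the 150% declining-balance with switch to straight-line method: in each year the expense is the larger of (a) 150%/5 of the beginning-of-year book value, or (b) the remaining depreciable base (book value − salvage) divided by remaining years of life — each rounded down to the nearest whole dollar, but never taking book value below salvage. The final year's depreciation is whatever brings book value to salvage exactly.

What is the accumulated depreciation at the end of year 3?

Depreciable base = $258,466 − $17,300 = $241,166.
Year 1: DB = ⌊$258,466 × 150%/5⌋ = $77,539; SL = ⌊$241,166/5⌋ = $48,233 → take DB $77,539. Book value $180,927.
Year 2: DB = ⌊$180,927 × 150%/5⌋ = $54,278; SL = ⌊$163,627/4⌋ = $40,906 → take DB $54,278. Book value $126,649.
Year 3: DB = ⌊$126,649 × 150%/5⌋ = $37,994; SL = ⌊$109,349/3⌋ = $36,449 → take DB $37,994. Book value $88,655.
Accumulated through year 3 = $258,466 − $88,655 = $169,811.

$169,811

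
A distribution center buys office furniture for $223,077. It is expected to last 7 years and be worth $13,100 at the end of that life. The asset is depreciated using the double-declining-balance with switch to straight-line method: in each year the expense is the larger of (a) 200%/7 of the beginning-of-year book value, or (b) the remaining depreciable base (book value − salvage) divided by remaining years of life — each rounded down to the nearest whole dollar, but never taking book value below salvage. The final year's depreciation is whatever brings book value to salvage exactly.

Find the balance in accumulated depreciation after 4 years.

Depreciable base = $223,077 − $13,100 = $209,977.
Year 1: DB = ⌊$223,077 × 200%/7⌋ = $63,736; SL = ⌊$209,977/7⌋ = $29,996 → take DB $63,736. Book value $159,341.
Year 2: DB = ⌊$159,341 × 200%/7⌋ = $45,526; SL = ⌊$146,241/6⌋ = $24,373 → take DB $45,526. Book value $113,815.
Year 3: DB = ⌊$113,815 × 200%/7⌋ = $32,518; SL = ⌊$100,715/5⌋ = $20,143 → take DB $32,518. Book value $81,297.
Year 4: DB = ⌊$81,297 × 200%/7⌋ = $23,227; SL = ⌊$68,197/4⌋ = $17,049 → take DB $23,227. Book value $58,070.
Accumulated through year 4 = $223,077 − $58,070 = $165,007.

$165,007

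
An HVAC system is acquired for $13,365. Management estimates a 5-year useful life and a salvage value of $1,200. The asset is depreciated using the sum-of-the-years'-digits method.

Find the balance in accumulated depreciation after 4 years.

Depreciable base = $13,365 − $1,200 = $12,165.
Sum of the years' digits = 5+4+3+2+1 = 15.
Year 1: $12,165 × 5/15 = $4,055. Book value $9,310.
Year 2: $12,165 × 4/15 = $3,244. Book value $6,066.
Year 3: $12,165 × 3/15 = $2,433. Book value $3,633.
Year 4: $12,165 × 2/15 = $1,622. Book value $2,011.
Accumulated through year 4 = $13,365 − $2,011 = $11,354.

$11,354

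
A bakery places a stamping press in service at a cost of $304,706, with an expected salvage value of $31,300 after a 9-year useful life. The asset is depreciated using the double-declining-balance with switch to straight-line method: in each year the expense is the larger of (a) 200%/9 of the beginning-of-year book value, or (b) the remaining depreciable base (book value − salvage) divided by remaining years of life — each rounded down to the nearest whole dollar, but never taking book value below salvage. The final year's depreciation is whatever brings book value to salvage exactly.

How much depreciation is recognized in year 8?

$11,659

Depreciable base = $304,706 − $31,300 = $273,406.
Year 1: DB = ⌊$304,706 × 200%/9⌋ = $67,712; SL = ⌊$273,406/9⌋ = $30,378 → take DB $67,712. Book value $236,994.
Year 2: DB = ⌊$236,994 × 200%/9⌋ = $52,665; SL = ⌊$205,694/8⌋ = $25,711 → take DB $52,665. Book value $184,329.
Year 3: DB = ⌊$184,329 × 200%/9⌋ = $40,962; SL = ⌊$153,029/7⌋ = $21,861 → take DB $40,962. Book value $143,367.
Year 4: DB = ⌊$143,367 × 200%/9⌋ = $31,859; SL = ⌊$112,067/6⌋ = $18,677 → take DB $31,859. Book value $111,508.
Year 5: DB = ⌊$111,508 × 200%/9⌋ = $24,779; SL = ⌊$80,208/5⌋ = $16,041 → take DB $24,779. Book value $86,729.
Year 6: DB = ⌊$86,729 × 200%/9⌋ = $19,273; SL = ⌊$55,429/4⌋ = $13,857 → take DB $19,273. Book value $67,456.
Year 7: DB = ⌊$67,456 × 200%/9⌋ = $14,990; SL = ⌊$36,156/3⌋ = $12,052 → take DB $14,990. Book value $52,466.
Year 8: DB = ⌊$52,466 × 200%/9⌋ = $11,659; SL = ⌊$21,166/2⌋ = $10,583 → take DB $11,659. Book value $40,807.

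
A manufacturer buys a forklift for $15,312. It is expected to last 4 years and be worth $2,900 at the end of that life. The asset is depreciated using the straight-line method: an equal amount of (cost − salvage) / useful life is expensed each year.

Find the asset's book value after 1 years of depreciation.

$12,209

Depreciable base = $15,312 − $2,900 = $12,412.
Annual expense = $12,412 / 4 = $3,103.
End of year 1: book value $12,209.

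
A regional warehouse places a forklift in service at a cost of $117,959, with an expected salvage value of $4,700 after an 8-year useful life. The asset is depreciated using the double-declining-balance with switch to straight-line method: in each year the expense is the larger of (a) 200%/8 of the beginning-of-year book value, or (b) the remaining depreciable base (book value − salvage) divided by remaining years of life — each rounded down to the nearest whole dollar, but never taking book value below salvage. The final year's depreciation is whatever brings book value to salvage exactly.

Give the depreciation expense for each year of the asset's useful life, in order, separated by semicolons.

$29,489; $22,117; $16,588; $12,441; $9,331; $7,764; $7,764; $7,765

Depreciable base = $117,959 − $4,700 = $113,259.
Year 1: DB = ⌊$117,959 × 200%/8⌋ = $29,489; SL = ⌊$113,259/8⌋ = $14,157 → take DB $29,489. Book value $88,470.
Year 2: DB = ⌊$88,470 × 200%/8⌋ = $22,117; SL = ⌊$83,770/7⌋ = $11,967 → take DB $22,117. Book value $66,353.
Year 3: DB = ⌊$66,353 × 200%/8⌋ = $16,588; SL = ⌊$61,653/6⌋ = $10,275 → take DB $16,588. Book value $49,765.
Year 4: DB = ⌊$49,765 × 200%/8⌋ = $12,441; SL = ⌊$45,065/5⌋ = $9,013 → take DB $12,441. Book value $37,324.
Year 5: DB = ⌊$37,324 × 200%/8⌋ = $9,331; SL = ⌊$32,624/4⌋ = $8,156 → take DB $9,331. Book value $27,993.
Year 6: DB = ⌊$27,993 × 200%/8⌋ = $6,998; SL = ⌊$23,293/3⌋ = $7,764 → take SL $7,764. Book value $20,229.
Year 7: DB = ⌊$20,229 × 200%/8⌋ = $5,057; SL = ⌊$15,529/2⌋ = $7,764 → take SL $7,764. Book value $12,465.
Year 8 (final): $12,465 − $4,700 = $7,765. Book value $4,700.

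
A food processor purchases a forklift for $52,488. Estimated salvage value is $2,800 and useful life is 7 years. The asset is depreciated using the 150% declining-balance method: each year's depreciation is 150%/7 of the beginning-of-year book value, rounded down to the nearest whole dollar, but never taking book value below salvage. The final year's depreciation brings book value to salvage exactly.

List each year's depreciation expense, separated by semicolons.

$11,247; $8,837; $6,943; $5,455; $4,287; $3,368; $9,551

Depreciable base = $52,488 − $2,800 = $49,688.
Year 1: ⌊$52,488 × 150%/7⌋ = $11,247. Book value $41,241.
Year 2: ⌊$41,241 × 150%/7⌋ = $8,837. Book value $32,404.
Year 3: ⌊$32,404 × 150%/7⌋ = $6,943. Book value $25,461.
Year 4: ⌊$25,461 × 150%/7⌋ = $5,455. Book value $20,006.
Year 5: ⌊$20,006 × 150%/7⌋ = $4,287. Book value $15,719.
Year 6: ⌊$15,719 × 150%/7⌋ = $3,368. Book value $12,351.
Year 7 (final): $12,351 − $2,800 = $9,551. Book value $2,800.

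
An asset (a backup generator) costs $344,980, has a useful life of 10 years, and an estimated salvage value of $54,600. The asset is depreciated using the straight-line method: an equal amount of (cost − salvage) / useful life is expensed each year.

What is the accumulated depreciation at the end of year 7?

Depreciable base = $344,980 − $54,600 = $290,380.
Annual expense = $290,380 / 10 = $29,038.
End of year 1: book value $315,942.
End of year 2: book value $286,904.
End of year 3: book value $257,866.
End of year 4: book value $228,828.
End of year 5: book value $199,790.
End of year 6: book value $170,752.
End of year 7: book value $141,714.
Accumulated through year 7 = $344,980 − $141,714 = $203,266.

$203,266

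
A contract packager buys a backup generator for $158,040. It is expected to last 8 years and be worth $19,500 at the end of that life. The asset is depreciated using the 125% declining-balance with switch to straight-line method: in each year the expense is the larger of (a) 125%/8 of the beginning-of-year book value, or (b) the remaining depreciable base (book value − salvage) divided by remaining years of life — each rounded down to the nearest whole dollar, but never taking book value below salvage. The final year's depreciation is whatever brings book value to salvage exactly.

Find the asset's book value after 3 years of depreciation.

Depreciable base = $158,040 − $19,500 = $138,540.
Year 1: DB = ⌊$158,040 × 125%/8⌋ = $24,693; SL = ⌊$138,540/8⌋ = $17,317 → take DB $24,693. Book value $133,347.
Year 2: DB = ⌊$133,347 × 125%/8⌋ = $20,835; SL = ⌊$113,847/7⌋ = $16,263 → take DB $20,835. Book value $112,512.
Year 3: DB = ⌊$112,512 × 125%/8⌋ = $17,580; SL = ⌊$93,012/6⌋ = $15,502 → take DB $17,580. Book value $94,932.

$94,932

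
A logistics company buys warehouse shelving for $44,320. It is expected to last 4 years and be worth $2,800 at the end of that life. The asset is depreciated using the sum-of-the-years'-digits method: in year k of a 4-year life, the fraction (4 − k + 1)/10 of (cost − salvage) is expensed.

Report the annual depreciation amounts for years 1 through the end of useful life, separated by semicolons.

Depreciable base = $44,320 − $2,800 = $41,520.
Sum of the years' digits = 4+3+2+1 = 10.
Year 1: $41,520 × 4/10 = $16,608. Book value $27,712.
Year 2: $41,520 × 3/10 = $12,456. Book value $15,256.
Year 3: $41,520 × 2/10 = $8,304. Book value $6,952.
Year 4: $41,520 × 1/10 = $4,152. Book value $2,800.

$16,608; $12,456; $8,304; $4,152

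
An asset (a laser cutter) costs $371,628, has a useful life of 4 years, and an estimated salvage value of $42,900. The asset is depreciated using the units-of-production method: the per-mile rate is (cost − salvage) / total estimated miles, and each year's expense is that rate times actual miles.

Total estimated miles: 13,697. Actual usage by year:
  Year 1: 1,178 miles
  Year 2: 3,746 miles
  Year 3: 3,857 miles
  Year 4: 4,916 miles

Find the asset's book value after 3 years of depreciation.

$160,884

Depreciable base = $371,628 − $42,900 = $328,728.
Rate = $328,728 / 13,697 miles = $24 per mile.
Year 1: 1,178 × $24 = $28,272. Book value $343,356.
Year 2: 3,746 × $24 = $89,904. Book value $253,452.
Year 3: 3,857 × $24 = $92,568. Book value $160,884.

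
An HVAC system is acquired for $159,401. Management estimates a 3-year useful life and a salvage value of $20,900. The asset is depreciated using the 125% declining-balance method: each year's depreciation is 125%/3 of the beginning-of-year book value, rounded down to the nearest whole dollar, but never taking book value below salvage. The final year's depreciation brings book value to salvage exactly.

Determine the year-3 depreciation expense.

$33,341

Depreciable base = $159,401 − $20,900 = $138,501.
Year 1: ⌊$159,401 × 125%/3⌋ = $66,417. Book value $92,984.
Year 2: ⌊$92,984 × 125%/3⌋ = $38,743. Book value $54,241.
Year 3 (final): $54,241 − $20,900 = $33,341. Book value $20,900.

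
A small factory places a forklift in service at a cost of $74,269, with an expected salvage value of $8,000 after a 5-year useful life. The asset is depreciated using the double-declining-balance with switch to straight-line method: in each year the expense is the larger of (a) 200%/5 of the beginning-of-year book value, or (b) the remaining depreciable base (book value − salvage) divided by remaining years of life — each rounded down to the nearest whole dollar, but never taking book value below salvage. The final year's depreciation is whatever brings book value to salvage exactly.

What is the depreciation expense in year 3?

$10,695

Depreciable base = $74,269 − $8,000 = $66,269.
Year 1: DB = ⌊$74,269 × 200%/5⌋ = $29,707; SL = ⌊$66,269/5⌋ = $13,253 → take DB $29,707. Book value $44,562.
Year 2: DB = ⌊$44,562 × 200%/5⌋ = $17,824; SL = ⌊$36,562/4⌋ = $9,140 → take DB $17,824. Book value $26,738.
Year 3: DB = ⌊$26,738 × 200%/5⌋ = $10,695; SL = ⌊$18,738/3⌋ = $6,246 → take DB $10,695. Book value $16,043.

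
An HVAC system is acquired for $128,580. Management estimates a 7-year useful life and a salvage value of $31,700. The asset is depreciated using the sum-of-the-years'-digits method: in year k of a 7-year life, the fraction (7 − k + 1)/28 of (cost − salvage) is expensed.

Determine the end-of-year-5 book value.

$42,080

Depreciable base = $128,580 − $31,700 = $96,880.
Sum of the years' digits = 7+6+5+4+3+2+1 = 28.
Year 1: $96,880 × 7/28 = $24,220. Book value $104,360.
Year 2: $96,880 × 6/28 = $20,760. Book value $83,600.
Year 3: $96,880 × 5/28 = $17,300. Book value $66,300.
Year 4: $96,880 × 4/28 = $13,840. Book value $52,460.
Year 5: $96,880 × 3/28 = $10,380. Book value $42,080.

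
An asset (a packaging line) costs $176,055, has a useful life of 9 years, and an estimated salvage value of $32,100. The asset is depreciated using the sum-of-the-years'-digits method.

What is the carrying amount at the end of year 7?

Depreciable base = $176,055 − $32,100 = $143,955.
Sum of the years' digits = 9+8+7+6+5+4+3+2+1 = 45.
Year 1: $143,955 × 9/45 = $28,791. Book value $147,264.
Year 2: $143,955 × 8/45 = $25,592. Book value $121,672.
Year 3: $143,955 × 7/45 = $22,393. Book value $99,279.
Year 4: $143,955 × 6/45 = $19,194. Book value $80,085.
Year 5: $143,955 × 5/45 = $15,995. Book value $64,090.
Year 6: $143,955 × 4/45 = $12,796. Book value $51,294.
Year 7: $143,955 × 3/45 = $9,597. Book value $41,697.

$41,697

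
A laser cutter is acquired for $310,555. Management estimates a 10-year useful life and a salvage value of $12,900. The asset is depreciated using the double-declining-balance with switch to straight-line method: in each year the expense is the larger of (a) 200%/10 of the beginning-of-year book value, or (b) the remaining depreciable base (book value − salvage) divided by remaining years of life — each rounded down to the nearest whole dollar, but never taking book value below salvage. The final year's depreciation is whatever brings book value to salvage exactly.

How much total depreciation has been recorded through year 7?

Depreciable base = $310,555 − $12,900 = $297,655.
Year 1: DB = ⌊$310,555 × 200%/10⌋ = $62,111; SL = ⌊$297,655/10⌋ = $29,765 → take DB $62,111. Book value $248,444.
Year 2: DB = ⌊$248,444 × 200%/10⌋ = $49,688; SL = ⌊$235,544/9⌋ = $26,171 → take DB $49,688. Book value $198,756.
Year 3: DB = ⌊$198,756 × 200%/10⌋ = $39,751; SL = ⌊$185,856/8⌋ = $23,232 → take DB $39,751. Book value $159,005.
Year 4: DB = ⌊$159,005 × 200%/10⌋ = $31,801; SL = ⌊$146,105/7⌋ = $20,872 → take DB $31,801. Book value $127,204.
Year 5: DB = ⌊$127,204 × 200%/10⌋ = $25,440; SL = ⌊$114,304/6⌋ = $19,050 → take DB $25,440. Book value $101,764.
Year 6: DB = ⌊$101,764 × 200%/10⌋ = $20,352; SL = ⌊$88,864/5⌋ = $17,772 → take DB $20,352. Book value $81,412.
Year 7: DB = ⌊$81,412 × 200%/10⌋ = $16,282; SL = ⌊$68,512/4⌋ = $17,128 → take SL $17,128. Book value $64,284.
Accumulated through year 7 = $310,555 − $64,284 = $246,271.

$246,271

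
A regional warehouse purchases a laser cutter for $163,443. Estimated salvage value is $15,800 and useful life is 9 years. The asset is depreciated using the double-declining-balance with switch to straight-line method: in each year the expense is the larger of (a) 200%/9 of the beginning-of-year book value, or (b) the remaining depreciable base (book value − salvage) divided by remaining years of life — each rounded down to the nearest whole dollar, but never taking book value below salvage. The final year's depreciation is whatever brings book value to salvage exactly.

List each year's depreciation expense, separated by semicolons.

$36,320; $28,249; $21,972; $17,089; $13,291; $10,338; $8,040; $6,254; $6,090

Depreciable base = $163,443 − $15,800 = $147,643.
Year 1: DB = ⌊$163,443 × 200%/9⌋ = $36,320; SL = ⌊$147,643/9⌋ = $16,404 → take DB $36,320. Book value $127,123.
Year 2: DB = ⌊$127,123 × 200%/9⌋ = $28,249; SL = ⌊$111,323/8⌋ = $13,915 → take DB $28,249. Book value $98,874.
Year 3: DB = ⌊$98,874 × 200%/9⌋ = $21,972; SL = ⌊$83,074/7⌋ = $11,867 → take DB $21,972. Book value $76,902.
Year 4: DB = ⌊$76,902 × 200%/9⌋ = $17,089; SL = ⌊$61,102/6⌋ = $10,183 → take DB $17,089. Book value $59,813.
Year 5: DB = ⌊$59,813 × 200%/9⌋ = $13,291; SL = ⌊$44,013/5⌋ = $8,802 → take DB $13,291. Book value $46,522.
Year 6: DB = ⌊$46,522 × 200%/9⌋ = $10,338; SL = ⌊$30,722/4⌋ = $7,680 → take DB $10,338. Book value $36,184.
Year 7: DB = ⌊$36,184 × 200%/9⌋ = $8,040; SL = ⌊$20,384/3⌋ = $6,794 → take DB $8,040. Book value $28,144.
Year 8: DB = ⌊$28,144 × 200%/9⌋ = $6,254; SL = ⌊$12,344/2⌋ = $6,172 → take DB $6,254. Book value $21,890.
Year 9 (final): $21,890 − $15,800 = $6,090. Book value $15,800.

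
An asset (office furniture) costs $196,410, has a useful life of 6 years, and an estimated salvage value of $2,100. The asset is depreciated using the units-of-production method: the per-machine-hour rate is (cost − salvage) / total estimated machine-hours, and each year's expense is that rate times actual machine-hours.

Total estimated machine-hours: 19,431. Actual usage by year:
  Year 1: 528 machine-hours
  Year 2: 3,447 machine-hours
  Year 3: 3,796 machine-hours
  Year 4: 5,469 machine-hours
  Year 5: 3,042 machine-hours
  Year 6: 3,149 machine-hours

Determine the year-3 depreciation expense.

Depreciable base = $196,410 − $2,100 = $194,310.
Rate = $194,310 / 19,431 machine-hours = $10 per machine-hour.
Year 1: 528 × $10 = $5,280. Book value $191,130.
Year 2: 3,447 × $10 = $34,470. Book value $156,660.
Year 3: 3,796 × $10 = $37,960. Book value $118,700.

$37,960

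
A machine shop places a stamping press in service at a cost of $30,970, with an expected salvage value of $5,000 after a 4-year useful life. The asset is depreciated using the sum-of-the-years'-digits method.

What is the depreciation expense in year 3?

Depreciable base = $30,970 − $5,000 = $25,970.
Sum of the years' digits = 4+3+2+1 = 10.
Year 1: $25,970 × 4/10 = $10,388. Book value $20,582.
Year 2: $25,970 × 3/10 = $7,791. Book value $12,791.
Year 3: $25,970 × 2/10 = $5,194. Book value $7,597.

$5,194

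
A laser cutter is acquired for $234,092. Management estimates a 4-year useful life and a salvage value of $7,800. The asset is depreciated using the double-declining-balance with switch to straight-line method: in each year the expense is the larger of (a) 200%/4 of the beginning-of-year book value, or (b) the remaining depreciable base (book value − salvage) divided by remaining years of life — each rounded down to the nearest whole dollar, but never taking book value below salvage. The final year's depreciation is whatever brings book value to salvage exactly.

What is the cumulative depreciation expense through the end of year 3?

Depreciable base = $234,092 − $7,800 = $226,292.
Year 1: DB = ⌊$234,092 × 200%/4⌋ = $117,046; SL = ⌊$226,292/4⌋ = $56,573 → take DB $117,046. Book value $117,046.
Year 2: DB = ⌊$117,046 × 200%/4⌋ = $58,523; SL = ⌊$109,246/3⌋ = $36,415 → take DB $58,523. Book value $58,523.
Year 3: DB = ⌊$58,523 × 200%/4⌋ = $29,261; SL = ⌊$50,723/2⌋ = $25,361 → take DB $29,261. Book value $29,262.
Accumulated through year 3 = $234,092 − $29,262 = $204,830.

$204,830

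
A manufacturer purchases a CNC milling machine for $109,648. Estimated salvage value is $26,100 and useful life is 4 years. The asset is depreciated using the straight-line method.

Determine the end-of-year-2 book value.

$67,874

Depreciable base = $109,648 − $26,100 = $83,548.
Annual expense = $83,548 / 4 = $20,887.
End of year 1: book value $88,761.
End of year 2: book value $67,874.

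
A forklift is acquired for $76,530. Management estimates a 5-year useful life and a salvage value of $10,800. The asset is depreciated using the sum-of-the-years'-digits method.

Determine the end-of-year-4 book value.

$15,182

Depreciable base = $76,530 − $10,800 = $65,730.
Sum of the years' digits = 5+4+3+2+1 = 15.
Year 1: $65,730 × 5/15 = $21,910. Book value $54,620.
Year 2: $65,730 × 4/15 = $17,528. Book value $37,092.
Year 3: $65,730 × 3/15 = $13,146. Book value $23,946.
Year 4: $65,730 × 2/15 = $8,764. Book value $15,182.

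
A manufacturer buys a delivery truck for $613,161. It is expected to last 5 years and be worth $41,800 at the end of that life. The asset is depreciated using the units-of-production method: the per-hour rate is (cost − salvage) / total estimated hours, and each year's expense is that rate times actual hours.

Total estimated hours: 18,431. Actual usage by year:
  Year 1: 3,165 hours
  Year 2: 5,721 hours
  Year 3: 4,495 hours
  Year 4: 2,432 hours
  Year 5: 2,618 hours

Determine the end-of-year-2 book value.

$337,695

Depreciable base = $613,161 − $41,800 = $571,361.
Rate = $571,361 / 18,431 hours = $31 per hour.
Year 1: 3,165 × $31 = $98,115. Book value $515,046.
Year 2: 5,721 × $31 = $177,351. Book value $337,695.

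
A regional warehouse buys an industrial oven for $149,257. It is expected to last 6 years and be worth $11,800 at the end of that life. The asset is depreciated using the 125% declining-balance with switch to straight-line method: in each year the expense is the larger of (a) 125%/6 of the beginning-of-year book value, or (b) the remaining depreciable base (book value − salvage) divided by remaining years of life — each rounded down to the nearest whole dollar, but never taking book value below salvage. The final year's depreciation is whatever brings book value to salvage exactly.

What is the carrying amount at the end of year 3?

$73,109

Depreciable base = $149,257 − $11,800 = $137,457.
Year 1: DB = ⌊$149,257 × 125%/6⌋ = $31,095; SL = ⌊$137,457/6⌋ = $22,909 → take DB $31,095. Book value $118,162.
Year 2: DB = ⌊$118,162 × 125%/6⌋ = $24,617; SL = ⌊$106,362/5⌋ = $21,272 → take DB $24,617. Book value $93,545.
Year 3: DB = ⌊$93,545 × 125%/6⌋ = $19,488; SL = ⌊$81,745/4⌋ = $20,436 → take SL $20,436. Book value $73,109.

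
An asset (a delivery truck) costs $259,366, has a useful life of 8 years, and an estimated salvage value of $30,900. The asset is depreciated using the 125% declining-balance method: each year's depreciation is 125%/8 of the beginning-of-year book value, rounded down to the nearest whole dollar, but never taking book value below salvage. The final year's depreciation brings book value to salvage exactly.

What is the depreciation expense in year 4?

$24,343

Depreciable base = $259,366 − $30,900 = $228,466.
Year 1: ⌊$259,366 × 125%/8⌋ = $40,525. Book value $218,841.
Year 2: ⌊$218,841 × 125%/8⌋ = $34,193. Book value $184,648.
Year 3: ⌊$184,648 × 125%/8⌋ = $28,851. Book value $155,797.
Year 4: ⌊$155,797 × 125%/8⌋ = $24,343. Book value $131,454.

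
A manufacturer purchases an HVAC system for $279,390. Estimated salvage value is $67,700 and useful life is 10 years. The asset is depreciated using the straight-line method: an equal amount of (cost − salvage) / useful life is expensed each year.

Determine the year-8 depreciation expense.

$21,169

Depreciable base = $279,390 − $67,700 = $211,690.
Annual expense = $211,690 / 10 = $21,169.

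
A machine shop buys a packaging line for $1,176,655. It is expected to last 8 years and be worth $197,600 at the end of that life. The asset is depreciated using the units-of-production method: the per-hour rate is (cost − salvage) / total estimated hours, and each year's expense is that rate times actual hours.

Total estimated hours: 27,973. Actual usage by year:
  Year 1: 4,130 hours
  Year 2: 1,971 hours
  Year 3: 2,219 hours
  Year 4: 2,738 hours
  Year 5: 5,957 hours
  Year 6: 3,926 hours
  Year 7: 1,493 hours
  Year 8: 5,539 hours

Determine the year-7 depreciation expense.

$52,255

Depreciable base = $1,176,655 − $197,600 = $979,055.
Rate = $979,055 / 27,973 hours = $35 per hour.
Year 1: 4,130 × $35 = $144,550. Book value $1,032,105.
Year 2: 1,971 × $35 = $68,985. Book value $963,120.
Year 3: 2,219 × $35 = $77,665. Book value $885,455.
Year 4: 2,738 × $35 = $95,830. Book value $789,625.
Year 5: 5,957 × $35 = $208,495. Book value $581,130.
Year 6: 3,926 × $35 = $137,410. Book value $443,720.
Year 7: 1,493 × $35 = $52,255. Book value $391,465.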